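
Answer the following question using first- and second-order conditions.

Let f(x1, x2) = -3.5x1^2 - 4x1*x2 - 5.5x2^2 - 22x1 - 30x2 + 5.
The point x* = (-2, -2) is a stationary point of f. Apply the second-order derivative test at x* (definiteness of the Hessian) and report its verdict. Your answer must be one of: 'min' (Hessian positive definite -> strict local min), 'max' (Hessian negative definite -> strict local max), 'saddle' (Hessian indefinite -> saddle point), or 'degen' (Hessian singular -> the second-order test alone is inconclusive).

Compute the Hessian H = grad^2 f:
  H = [[-7, -4], [-4, -11]]
Verify stationarity: grad f(x*) = H x* + g = (0, 0).
Eigenvalues of H: -13.4721, -4.5279.
Both eigenvalues < 0, so H is negative definite -> x* is a strict local max.

max


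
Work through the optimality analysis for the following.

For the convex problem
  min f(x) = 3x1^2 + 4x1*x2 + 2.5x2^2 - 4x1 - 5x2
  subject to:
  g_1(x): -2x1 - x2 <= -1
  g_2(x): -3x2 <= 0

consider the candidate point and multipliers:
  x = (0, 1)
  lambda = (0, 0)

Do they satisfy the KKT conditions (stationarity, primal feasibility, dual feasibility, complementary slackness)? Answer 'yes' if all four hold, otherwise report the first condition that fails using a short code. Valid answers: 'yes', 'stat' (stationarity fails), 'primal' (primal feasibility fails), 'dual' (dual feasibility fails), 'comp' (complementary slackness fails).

Gradient of f: grad f(x) = Q x + c = (0, 0)
Constraint values g_i(x) = a_i^T x - b_i:
  g_1((0, 1)) = 0
  g_2((0, 1)) = -3
Stationarity residual: grad f(x) + sum_i lambda_i a_i = (0, 0)
  -> stationarity OK
Primal feasibility (all g_i <= 0): OK
Dual feasibility (all lambda_i >= 0): OK
Complementary slackness (lambda_i * g_i(x) = 0 for all i): OK

Verdict: yes, KKT holds.

yes


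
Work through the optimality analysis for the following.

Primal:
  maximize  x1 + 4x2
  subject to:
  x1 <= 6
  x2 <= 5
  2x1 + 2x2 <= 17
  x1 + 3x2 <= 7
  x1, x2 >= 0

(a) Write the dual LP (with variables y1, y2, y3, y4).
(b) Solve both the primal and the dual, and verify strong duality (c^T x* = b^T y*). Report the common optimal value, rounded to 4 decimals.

The standard primal-dual pair for 'max c^T x s.t. A x <= b, x >= 0' is:
  Dual:  min b^T y  s.t.  A^T y >= c,  y >= 0.

So the dual LP is:
  minimize  6y1 + 5y2 + 17y3 + 7y4
  subject to:
    y1 + 2y3 + y4 >= 1
    y2 + 2y3 + 3y4 >= 4
    y1, y2, y3, y4 >= 0

Solving the primal: x* = (0, 2.3333).
  primal value c^T x* = 9.3333.
Solving the dual: y* = (0, 0, 0, 1.3333).
  dual value b^T y* = 9.3333.
Strong duality: c^T x* = b^T y*. Confirmed.

9.3333


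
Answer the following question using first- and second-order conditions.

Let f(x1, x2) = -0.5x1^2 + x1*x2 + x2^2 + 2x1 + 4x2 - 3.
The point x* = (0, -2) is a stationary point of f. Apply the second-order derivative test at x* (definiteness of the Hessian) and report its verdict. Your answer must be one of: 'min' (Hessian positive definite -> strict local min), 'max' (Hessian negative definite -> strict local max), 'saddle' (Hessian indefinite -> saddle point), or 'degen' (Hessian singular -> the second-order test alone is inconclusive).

Compute the Hessian H = grad^2 f:
  H = [[-1, 1], [1, 2]]
Verify stationarity: grad f(x*) = H x* + g = (0, 0).
Eigenvalues of H: -1.3028, 2.3028.
Eigenvalues have mixed signs, so H is indefinite -> x* is a saddle point.

saddle


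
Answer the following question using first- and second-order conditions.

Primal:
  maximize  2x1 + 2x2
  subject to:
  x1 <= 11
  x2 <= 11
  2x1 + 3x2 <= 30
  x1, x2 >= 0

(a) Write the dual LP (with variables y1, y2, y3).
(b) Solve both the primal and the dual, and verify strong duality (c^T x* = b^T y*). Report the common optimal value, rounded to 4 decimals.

The standard primal-dual pair for 'max c^T x s.t. A x <= b, x >= 0' is:
  Dual:  min b^T y  s.t.  A^T y >= c,  y >= 0.

So the dual LP is:
  minimize  11y1 + 11y2 + 30y3
  subject to:
    y1 + 2y3 >= 2
    y2 + 3y3 >= 2
    y1, y2, y3 >= 0

Solving the primal: x* = (11, 2.6667).
  primal value c^T x* = 27.3333.
Solving the dual: y* = (0.6667, 0, 0.6667).
  dual value b^T y* = 27.3333.
Strong duality: c^T x* = b^T y*. Confirmed.

27.3333


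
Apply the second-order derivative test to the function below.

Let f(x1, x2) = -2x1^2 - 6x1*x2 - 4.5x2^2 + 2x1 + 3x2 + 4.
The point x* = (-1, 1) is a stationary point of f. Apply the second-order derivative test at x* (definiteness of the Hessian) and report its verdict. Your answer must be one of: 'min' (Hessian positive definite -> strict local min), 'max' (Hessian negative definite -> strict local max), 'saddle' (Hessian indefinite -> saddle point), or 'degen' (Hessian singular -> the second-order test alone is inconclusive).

Compute the Hessian H = grad^2 f:
  H = [[-4, -6], [-6, -9]]
Verify stationarity: grad f(x*) = H x* + g = (0, 0).
Eigenvalues of H: -13, 0.
H has a zero eigenvalue (singular; negative semidefinite but not definite), so H is neither positive definite, negative definite, nor indefinite. The second-order test alone is inconclusive -> degen.
(Indeed, f is constant along the null direction of H through x*, so x* is not a strict local extremum.)

degen


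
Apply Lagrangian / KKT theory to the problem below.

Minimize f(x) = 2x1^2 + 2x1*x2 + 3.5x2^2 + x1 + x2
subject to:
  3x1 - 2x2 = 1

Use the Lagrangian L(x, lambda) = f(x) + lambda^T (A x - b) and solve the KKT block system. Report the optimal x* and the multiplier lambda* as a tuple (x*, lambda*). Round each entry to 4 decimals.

Form the Lagrangian:
  L(x, lambda) = (1/2) x^T Q x + c^T x + lambda^T (A x - b)
Stationarity (grad_x L = 0): Q x + c + A^T lambda = 0.
Primal feasibility: A x = b.

This gives the KKT block system:
  [ Q   A^T ] [ x     ]   [-c ]
  [ A    0  ] [ lambda ] = [ b ]

Solving the linear system:
  x*      = (0.1456, -0.2816)
  lambda* = (-0.3398)
  f(x*)   = 0.1019

x* = (0.1456, -0.2816), lambda* = (-0.3398)


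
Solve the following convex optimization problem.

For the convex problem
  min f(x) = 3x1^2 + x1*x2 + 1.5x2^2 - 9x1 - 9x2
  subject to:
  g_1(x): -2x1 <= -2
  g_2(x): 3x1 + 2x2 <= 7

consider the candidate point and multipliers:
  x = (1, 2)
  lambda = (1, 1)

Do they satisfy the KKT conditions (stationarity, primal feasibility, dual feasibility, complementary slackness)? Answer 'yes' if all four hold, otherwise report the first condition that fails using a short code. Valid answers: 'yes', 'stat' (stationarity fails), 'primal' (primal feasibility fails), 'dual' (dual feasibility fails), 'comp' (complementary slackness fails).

Gradient of f: grad f(x) = Q x + c = (-1, -2)
Constraint values g_i(x) = a_i^T x - b_i:
  g_1((1, 2)) = 0
  g_2((1, 2)) = 0
Stationarity residual: grad f(x) + sum_i lambda_i a_i = (0, 0)
  -> stationarity OK
Primal feasibility (all g_i <= 0): OK
Dual feasibility (all lambda_i >= 0): OK
Complementary slackness (lambda_i * g_i(x) = 0 for all i): OK

Verdict: yes, KKT holds.

yes


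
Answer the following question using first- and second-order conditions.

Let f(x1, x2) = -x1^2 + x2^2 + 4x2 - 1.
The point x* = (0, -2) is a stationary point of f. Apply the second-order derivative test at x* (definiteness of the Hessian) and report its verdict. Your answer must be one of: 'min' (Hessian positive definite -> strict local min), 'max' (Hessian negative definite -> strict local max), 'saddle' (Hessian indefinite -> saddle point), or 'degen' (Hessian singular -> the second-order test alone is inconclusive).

Compute the Hessian H = grad^2 f:
  H = [[-2, 0], [0, 2]]
Verify stationarity: grad f(x*) = H x* + g = (0, 0).
Eigenvalues of H: -2, 2.
Eigenvalues have mixed signs, so H is indefinite -> x* is a saddle point.

saddle


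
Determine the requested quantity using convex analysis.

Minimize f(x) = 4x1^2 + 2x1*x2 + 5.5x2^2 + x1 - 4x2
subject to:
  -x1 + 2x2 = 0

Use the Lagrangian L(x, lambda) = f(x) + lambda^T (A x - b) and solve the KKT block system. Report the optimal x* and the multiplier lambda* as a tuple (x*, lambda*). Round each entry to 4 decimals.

Form the Lagrangian:
  L(x, lambda) = (1/2) x^T Q x + c^T x + lambda^T (A x - b)
Stationarity (grad_x L = 0): Q x + c + A^T lambda = 0.
Primal feasibility: A x = b.

This gives the KKT block system:
  [ Q   A^T ] [ x     ]   [-c ]
  [ A    0  ] [ lambda ] = [ b ]

Solving the linear system:
  x*      = (0.0784, 0.0392)
  lambda* = (1.7059)
  f(x*)   = -0.0392

x* = (0.0784, 0.0392), lambda* = (1.7059)


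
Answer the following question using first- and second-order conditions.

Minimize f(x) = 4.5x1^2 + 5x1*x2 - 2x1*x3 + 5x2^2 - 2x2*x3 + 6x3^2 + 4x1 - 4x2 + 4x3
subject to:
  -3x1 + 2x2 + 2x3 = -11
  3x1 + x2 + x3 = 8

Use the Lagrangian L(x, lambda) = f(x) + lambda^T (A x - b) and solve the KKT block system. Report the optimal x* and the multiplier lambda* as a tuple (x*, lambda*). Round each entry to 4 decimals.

Form the Lagrangian:
  L(x, lambda) = (1/2) x^T Q x + c^T x + lambda^T (A x - b)
Stationarity (grad_x L = 0): Q x + c + A^T lambda = 0.
Primal feasibility: A x = b.

This gives the KKT block system:
  [ Q   A^T ] [ x     ]   [-c ]
  [ A    0  ] [ lambda ] = [ b ]

Solving the linear system:
  x*      = (3, -1.0385, 0.0385)
  lambda* = (2.6795, -5.8974)
  f(x*)   = 46.4808

x* = (3, -1.0385, 0.0385), lambda* = (2.6795, -5.8974)


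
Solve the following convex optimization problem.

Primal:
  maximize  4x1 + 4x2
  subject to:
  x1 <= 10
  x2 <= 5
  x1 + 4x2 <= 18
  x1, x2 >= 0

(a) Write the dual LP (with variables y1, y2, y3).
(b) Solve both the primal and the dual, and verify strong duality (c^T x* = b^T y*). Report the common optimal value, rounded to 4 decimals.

The standard primal-dual pair for 'max c^T x s.t. A x <= b, x >= 0' is:
  Dual:  min b^T y  s.t.  A^T y >= c,  y >= 0.

So the dual LP is:
  minimize  10y1 + 5y2 + 18y3
  subject to:
    y1 + y3 >= 4
    y2 + 4y3 >= 4
    y1, y2, y3 >= 0

Solving the primal: x* = (10, 2).
  primal value c^T x* = 48.
Solving the dual: y* = (3, 0, 1).
  dual value b^T y* = 48.
Strong duality: c^T x* = b^T y*. Confirmed.

48


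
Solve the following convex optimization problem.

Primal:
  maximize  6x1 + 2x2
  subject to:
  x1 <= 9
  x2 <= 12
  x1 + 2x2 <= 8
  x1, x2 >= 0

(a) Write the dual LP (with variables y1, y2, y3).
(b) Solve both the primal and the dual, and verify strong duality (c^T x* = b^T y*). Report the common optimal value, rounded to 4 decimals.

The standard primal-dual pair for 'max c^T x s.t. A x <= b, x >= 0' is:
  Dual:  min b^T y  s.t.  A^T y >= c,  y >= 0.

So the dual LP is:
  minimize  9y1 + 12y2 + 8y3
  subject to:
    y1 + y3 >= 6
    y2 + 2y3 >= 2
    y1, y2, y3 >= 0

Solving the primal: x* = (8, 0).
  primal value c^T x* = 48.
Solving the dual: y* = (0, 0, 6).
  dual value b^T y* = 48.
Strong duality: c^T x* = b^T y*. Confirmed.

48


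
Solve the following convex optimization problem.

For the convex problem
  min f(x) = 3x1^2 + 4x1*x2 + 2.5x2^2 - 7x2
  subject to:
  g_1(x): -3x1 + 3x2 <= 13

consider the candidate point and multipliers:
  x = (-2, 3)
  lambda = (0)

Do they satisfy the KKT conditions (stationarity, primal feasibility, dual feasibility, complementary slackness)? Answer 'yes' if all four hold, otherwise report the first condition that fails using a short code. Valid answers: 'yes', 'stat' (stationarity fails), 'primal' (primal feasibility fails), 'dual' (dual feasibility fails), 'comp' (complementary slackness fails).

Gradient of f: grad f(x) = Q x + c = (0, 0)
Constraint values g_i(x) = a_i^T x - b_i:
  g_1((-2, 3)) = 2
Stationarity residual: grad f(x) + sum_i lambda_i a_i = (0, 0)
  -> stationarity OK
Primal feasibility (all g_i <= 0): FAILS
Dual feasibility (all lambda_i >= 0): OK
Complementary slackness (lambda_i * g_i(x) = 0 for all i): OK

Verdict: the first failing condition is primal_feasibility -> primal.

primal


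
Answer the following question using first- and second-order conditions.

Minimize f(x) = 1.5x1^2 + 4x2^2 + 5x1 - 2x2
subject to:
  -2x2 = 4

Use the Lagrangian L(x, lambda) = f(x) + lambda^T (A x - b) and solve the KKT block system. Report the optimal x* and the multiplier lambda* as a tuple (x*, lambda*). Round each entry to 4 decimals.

Form the Lagrangian:
  L(x, lambda) = (1/2) x^T Q x + c^T x + lambda^T (A x - b)
Stationarity (grad_x L = 0): Q x + c + A^T lambda = 0.
Primal feasibility: A x = b.

This gives the KKT block system:
  [ Q   A^T ] [ x     ]   [-c ]
  [ A    0  ] [ lambda ] = [ b ]

Solving the linear system:
  x*      = (-1.6667, -2)
  lambda* = (-9)
  f(x*)   = 15.8333

x* = (-1.6667, -2), lambda* = (-9)


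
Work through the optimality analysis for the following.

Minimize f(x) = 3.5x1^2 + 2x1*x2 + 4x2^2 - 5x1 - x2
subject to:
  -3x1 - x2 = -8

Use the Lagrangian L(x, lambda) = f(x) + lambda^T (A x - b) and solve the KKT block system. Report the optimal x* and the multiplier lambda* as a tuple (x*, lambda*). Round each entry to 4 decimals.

Form the Lagrangian:
  L(x, lambda) = (1/2) x^T Q x + c^T x + lambda^T (A x - b)
Stationarity (grad_x L = 0): Q x + c + A^T lambda = 0.
Primal feasibility: A x = b.

This gives the KKT block system:
  [ Q   A^T ] [ x     ]   [-c ]
  [ A    0  ] [ lambda ] = [ b ]

Solving the linear system:
  x*      = (2.6567, 0.0299)
  lambda* = (4.5522)
  f(x*)   = 11.5522

x* = (2.6567, 0.0299), lambda* = (4.5522)


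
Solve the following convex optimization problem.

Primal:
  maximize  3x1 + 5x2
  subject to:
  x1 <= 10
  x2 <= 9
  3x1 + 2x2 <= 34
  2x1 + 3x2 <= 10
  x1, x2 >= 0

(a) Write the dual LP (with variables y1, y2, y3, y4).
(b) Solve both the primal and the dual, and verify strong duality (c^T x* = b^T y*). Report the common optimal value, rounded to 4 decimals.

The standard primal-dual pair for 'max c^T x s.t. A x <= b, x >= 0' is:
  Dual:  min b^T y  s.t.  A^T y >= c,  y >= 0.

So the dual LP is:
  minimize  10y1 + 9y2 + 34y3 + 10y4
  subject to:
    y1 + 3y3 + 2y4 >= 3
    y2 + 2y3 + 3y4 >= 5
    y1, y2, y3, y4 >= 0

Solving the primal: x* = (0, 3.3333).
  primal value c^T x* = 16.6667.
Solving the dual: y* = (0, 0, 0, 1.6667).
  dual value b^T y* = 16.6667.
Strong duality: c^T x* = b^T y*. Confirmed.

16.6667


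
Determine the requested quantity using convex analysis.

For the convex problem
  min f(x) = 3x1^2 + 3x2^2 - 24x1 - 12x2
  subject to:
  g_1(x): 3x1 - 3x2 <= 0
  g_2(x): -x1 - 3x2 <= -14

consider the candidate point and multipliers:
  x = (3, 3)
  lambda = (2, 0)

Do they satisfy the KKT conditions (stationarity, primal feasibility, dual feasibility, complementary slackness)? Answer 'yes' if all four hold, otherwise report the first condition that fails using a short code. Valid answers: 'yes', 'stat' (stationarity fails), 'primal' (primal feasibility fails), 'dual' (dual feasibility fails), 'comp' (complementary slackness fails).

Gradient of f: grad f(x) = Q x + c = (-6, 6)
Constraint values g_i(x) = a_i^T x - b_i:
  g_1((3, 3)) = 0
  g_2((3, 3)) = 2
Stationarity residual: grad f(x) + sum_i lambda_i a_i = (0, 0)
  -> stationarity OK
Primal feasibility (all g_i <= 0): FAILS
Dual feasibility (all lambda_i >= 0): OK
Complementary slackness (lambda_i * g_i(x) = 0 for all i): OK

Verdict: the first failing condition is primal_feasibility -> primal.

primal


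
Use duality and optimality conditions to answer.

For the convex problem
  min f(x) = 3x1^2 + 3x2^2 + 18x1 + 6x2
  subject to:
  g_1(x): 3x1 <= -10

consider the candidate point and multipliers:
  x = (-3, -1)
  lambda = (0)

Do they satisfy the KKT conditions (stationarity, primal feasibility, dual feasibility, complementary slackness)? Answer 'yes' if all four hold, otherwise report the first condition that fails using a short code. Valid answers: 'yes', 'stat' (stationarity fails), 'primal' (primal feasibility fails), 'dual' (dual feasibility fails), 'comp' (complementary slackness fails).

Gradient of f: grad f(x) = Q x + c = (0, 0)
Constraint values g_i(x) = a_i^T x - b_i:
  g_1((-3, -1)) = 1
Stationarity residual: grad f(x) + sum_i lambda_i a_i = (0, 0)
  -> stationarity OK
Primal feasibility (all g_i <= 0): FAILS
Dual feasibility (all lambda_i >= 0): OK
Complementary slackness (lambda_i * g_i(x) = 0 for all i): OK

Verdict: the first failing condition is primal_feasibility -> primal.

primal


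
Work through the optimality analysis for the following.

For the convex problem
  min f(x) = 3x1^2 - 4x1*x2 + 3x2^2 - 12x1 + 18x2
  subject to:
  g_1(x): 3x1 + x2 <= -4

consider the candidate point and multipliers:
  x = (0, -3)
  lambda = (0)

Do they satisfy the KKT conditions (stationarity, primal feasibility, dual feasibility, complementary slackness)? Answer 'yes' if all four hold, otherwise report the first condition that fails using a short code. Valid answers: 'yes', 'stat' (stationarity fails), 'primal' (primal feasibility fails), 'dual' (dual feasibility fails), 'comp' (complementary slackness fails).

Gradient of f: grad f(x) = Q x + c = (0, 0)
Constraint values g_i(x) = a_i^T x - b_i:
  g_1((0, -3)) = 1
Stationarity residual: grad f(x) + sum_i lambda_i a_i = (0, 0)
  -> stationarity OK
Primal feasibility (all g_i <= 0): FAILS
Dual feasibility (all lambda_i >= 0): OK
Complementary slackness (lambda_i * g_i(x) = 0 for all i): OK

Verdict: the first failing condition is primal_feasibility -> primal.

primal


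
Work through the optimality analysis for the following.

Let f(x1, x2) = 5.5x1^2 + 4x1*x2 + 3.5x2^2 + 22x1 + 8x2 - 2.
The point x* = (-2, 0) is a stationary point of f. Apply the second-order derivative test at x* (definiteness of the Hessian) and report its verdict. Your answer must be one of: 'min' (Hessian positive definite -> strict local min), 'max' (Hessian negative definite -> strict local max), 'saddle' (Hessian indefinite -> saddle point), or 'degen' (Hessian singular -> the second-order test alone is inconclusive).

Compute the Hessian H = grad^2 f:
  H = [[11, 4], [4, 7]]
Verify stationarity: grad f(x*) = H x* + g = (0, 0).
Eigenvalues of H: 4.5279, 13.4721.
Both eigenvalues > 0, so H is positive definite -> x* is a strict local min.

min


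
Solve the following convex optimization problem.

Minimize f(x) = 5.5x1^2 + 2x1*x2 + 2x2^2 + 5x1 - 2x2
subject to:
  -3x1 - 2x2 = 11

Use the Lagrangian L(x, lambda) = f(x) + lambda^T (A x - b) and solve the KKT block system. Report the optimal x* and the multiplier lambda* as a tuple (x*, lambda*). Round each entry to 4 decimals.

Form the Lagrangian:
  L(x, lambda) = (1/2) x^T Q x + c^T x + lambda^T (A x - b)
Stationarity (grad_x L = 0): Q x + c + A^T lambda = 0.
Primal feasibility: A x = b.

This gives the KKT block system:
  [ Q   A^T ] [ x     ]   [-c ]
  [ A    0  ] [ lambda ] = [ b ]

Solving the linear system:
  x*      = (-2.1429, -2.2857)
  lambda* = (-7.7143)
  f(x*)   = 39.3571

x* = (-2.1429, -2.2857), lambda* = (-7.7143)


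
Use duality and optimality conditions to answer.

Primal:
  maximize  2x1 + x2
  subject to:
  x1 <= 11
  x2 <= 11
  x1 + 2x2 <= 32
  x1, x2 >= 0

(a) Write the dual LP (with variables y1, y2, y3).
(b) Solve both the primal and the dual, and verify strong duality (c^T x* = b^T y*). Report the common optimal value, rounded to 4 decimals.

The standard primal-dual pair for 'max c^T x s.t. A x <= b, x >= 0' is:
  Dual:  min b^T y  s.t.  A^T y >= c,  y >= 0.

So the dual LP is:
  minimize  11y1 + 11y2 + 32y3
  subject to:
    y1 + y3 >= 2
    y2 + 2y3 >= 1
    y1, y2, y3 >= 0

Solving the primal: x* = (11, 10.5).
  primal value c^T x* = 32.5.
Solving the dual: y* = (1.5, 0, 0.5).
  dual value b^T y* = 32.5.
Strong duality: c^T x* = b^T y*. Confirmed.

32.5


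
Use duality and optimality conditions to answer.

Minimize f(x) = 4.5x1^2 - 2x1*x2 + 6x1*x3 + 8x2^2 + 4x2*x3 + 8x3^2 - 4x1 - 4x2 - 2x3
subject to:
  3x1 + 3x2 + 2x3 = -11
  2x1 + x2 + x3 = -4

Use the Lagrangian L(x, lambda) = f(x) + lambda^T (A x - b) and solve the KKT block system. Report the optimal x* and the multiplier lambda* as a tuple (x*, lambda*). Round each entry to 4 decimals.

Form the Lagrangian:
  L(x, lambda) = (1/2) x^T Q x + c^T x + lambda^T (A x - b)
Stationarity (grad_x L = 0): Q x + c + A^T lambda = 0.
Primal feasibility: A x = b.

This gives the KKT block system:
  [ Q   A^T ] [ x     ]   [-c ]
  [ A    0  ] [ lambda ] = [ b ]

Solving the linear system:
  x*      = (-0.2857, -3.2857, -0.1429)
  lambda* = (37.4286, -55.7143)
  f(x*)   = 101.7143

x* = (-0.2857, -3.2857, -0.1429), lambda* = (37.4286, -55.7143)


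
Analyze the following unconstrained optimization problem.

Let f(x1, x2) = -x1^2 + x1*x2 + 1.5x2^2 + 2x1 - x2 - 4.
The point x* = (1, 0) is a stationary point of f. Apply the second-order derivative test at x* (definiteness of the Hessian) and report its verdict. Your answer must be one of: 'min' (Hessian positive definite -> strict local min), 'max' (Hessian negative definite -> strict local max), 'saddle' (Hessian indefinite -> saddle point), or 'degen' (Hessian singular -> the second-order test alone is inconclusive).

Compute the Hessian H = grad^2 f:
  H = [[-2, 1], [1, 3]]
Verify stationarity: grad f(x*) = H x* + g = (0, 0).
Eigenvalues of H: -2.1926, 3.1926.
Eigenvalues have mixed signs, so H is indefinite -> x* is a saddle point.

saddle


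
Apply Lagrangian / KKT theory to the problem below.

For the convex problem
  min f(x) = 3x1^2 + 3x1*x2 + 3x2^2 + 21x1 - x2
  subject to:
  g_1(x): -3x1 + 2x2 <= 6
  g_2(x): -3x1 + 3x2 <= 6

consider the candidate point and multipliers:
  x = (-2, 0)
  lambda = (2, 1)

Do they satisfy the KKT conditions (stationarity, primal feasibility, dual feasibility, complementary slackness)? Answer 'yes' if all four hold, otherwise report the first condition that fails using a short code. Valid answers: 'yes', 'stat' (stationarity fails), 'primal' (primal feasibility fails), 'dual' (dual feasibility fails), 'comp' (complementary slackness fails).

Gradient of f: grad f(x) = Q x + c = (9, -7)
Constraint values g_i(x) = a_i^T x - b_i:
  g_1((-2, 0)) = 0
  g_2((-2, 0)) = 0
Stationarity residual: grad f(x) + sum_i lambda_i a_i = (0, 0)
  -> stationarity OK
Primal feasibility (all g_i <= 0): OK
Dual feasibility (all lambda_i >= 0): OK
Complementary slackness (lambda_i * g_i(x) = 0 for all i): OK

Verdict: yes, KKT holds.

yes


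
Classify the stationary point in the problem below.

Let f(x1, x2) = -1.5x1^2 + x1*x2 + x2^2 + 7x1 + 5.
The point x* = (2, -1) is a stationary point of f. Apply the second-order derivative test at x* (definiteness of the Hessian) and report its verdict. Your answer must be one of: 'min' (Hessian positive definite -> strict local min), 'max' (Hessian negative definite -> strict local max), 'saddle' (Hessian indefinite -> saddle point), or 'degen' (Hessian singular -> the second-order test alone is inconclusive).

Compute the Hessian H = grad^2 f:
  H = [[-3, 1], [1, 2]]
Verify stationarity: grad f(x*) = H x* + g = (0, 0).
Eigenvalues of H: -3.1926, 2.1926.
Eigenvalues have mixed signs, so H is indefinite -> x* is a saddle point.

saddle


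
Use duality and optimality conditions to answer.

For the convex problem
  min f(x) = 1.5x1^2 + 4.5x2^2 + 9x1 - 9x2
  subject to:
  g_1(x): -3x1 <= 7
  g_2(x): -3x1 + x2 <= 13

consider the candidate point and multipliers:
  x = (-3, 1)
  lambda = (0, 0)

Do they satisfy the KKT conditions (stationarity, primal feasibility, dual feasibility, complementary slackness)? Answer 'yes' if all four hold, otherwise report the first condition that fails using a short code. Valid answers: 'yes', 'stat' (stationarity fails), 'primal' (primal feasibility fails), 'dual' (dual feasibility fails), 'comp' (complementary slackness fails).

Gradient of f: grad f(x) = Q x + c = (0, 0)
Constraint values g_i(x) = a_i^T x - b_i:
  g_1((-3, 1)) = 2
  g_2((-3, 1)) = -3
Stationarity residual: grad f(x) + sum_i lambda_i a_i = (0, 0)
  -> stationarity OK
Primal feasibility (all g_i <= 0): FAILS
Dual feasibility (all lambda_i >= 0): OK
Complementary slackness (lambda_i * g_i(x) = 0 for all i): OK

Verdict: the first failing condition is primal_feasibility -> primal.

primal


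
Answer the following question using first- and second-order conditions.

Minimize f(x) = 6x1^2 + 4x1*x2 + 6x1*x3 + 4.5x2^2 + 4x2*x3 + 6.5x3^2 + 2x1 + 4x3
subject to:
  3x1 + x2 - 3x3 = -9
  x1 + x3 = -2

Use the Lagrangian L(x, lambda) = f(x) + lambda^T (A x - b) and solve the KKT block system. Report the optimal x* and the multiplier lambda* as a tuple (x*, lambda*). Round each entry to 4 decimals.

Form the Lagrangian:
  L(x, lambda) = (1/2) x^T Q x + c^T x + lambda^T (A x - b)
Stationarity (grad_x L = 0): Q x + c + A^T lambda = 0.
Primal feasibility: A x = b.

This gives the KKT block system:
  [ Q   A^T ] [ x     ]   [-c ]
  [ A    0  ] [ lambda ] = [ b ]

Solving the linear system:
  x*      = (-2.5816, 0.4896, 0.5816)
  lambda* = (3.5935, 12.7507)
  f(x*)   = 27.503

x* = (-2.5816, 0.4896, 0.5816), lambda* = (3.5935, 12.7507)


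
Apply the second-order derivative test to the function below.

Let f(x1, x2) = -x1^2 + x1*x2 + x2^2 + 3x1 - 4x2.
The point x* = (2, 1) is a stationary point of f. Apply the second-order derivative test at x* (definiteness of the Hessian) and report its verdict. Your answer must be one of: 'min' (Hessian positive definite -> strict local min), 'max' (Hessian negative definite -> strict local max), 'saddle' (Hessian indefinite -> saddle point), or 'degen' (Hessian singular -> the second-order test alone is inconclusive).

Compute the Hessian H = grad^2 f:
  H = [[-2, 1], [1, 2]]
Verify stationarity: grad f(x*) = H x* + g = (0, 0).
Eigenvalues of H: -2.2361, 2.2361.
Eigenvalues have mixed signs, so H is indefinite -> x* is a saddle point.

saddle


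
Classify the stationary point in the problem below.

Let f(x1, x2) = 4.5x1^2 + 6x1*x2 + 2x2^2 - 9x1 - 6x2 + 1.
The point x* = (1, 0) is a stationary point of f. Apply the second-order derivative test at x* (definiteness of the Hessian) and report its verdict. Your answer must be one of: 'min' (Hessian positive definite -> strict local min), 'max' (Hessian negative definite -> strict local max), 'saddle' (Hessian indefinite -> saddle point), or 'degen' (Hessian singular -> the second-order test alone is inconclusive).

Compute the Hessian H = grad^2 f:
  H = [[9, 6], [6, 4]]
Verify stationarity: grad f(x*) = H x* + g = (0, 0).
Eigenvalues of H: 0, 13.
H has a zero eigenvalue (singular; positive semidefinite but not definite), so H is neither positive definite, negative definite, nor indefinite. The second-order test alone is inconclusive -> degen.
(Indeed, f is constant along the null direction of H through x*, so x* is not a strict local extremum.)

degen


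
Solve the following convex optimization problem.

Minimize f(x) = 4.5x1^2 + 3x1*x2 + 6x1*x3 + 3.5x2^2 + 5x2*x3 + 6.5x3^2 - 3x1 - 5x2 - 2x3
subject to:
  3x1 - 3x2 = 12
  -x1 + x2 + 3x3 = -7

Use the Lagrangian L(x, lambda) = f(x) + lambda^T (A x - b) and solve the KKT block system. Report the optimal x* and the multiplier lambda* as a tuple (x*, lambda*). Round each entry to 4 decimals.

Form the Lagrangian:
  L(x, lambda) = (1/2) x^T Q x + c^T x + lambda^T (A x - b)
Stationarity (grad_x L = 0): Q x + c + A^T lambda = 0.
Primal feasibility: A x = b.

This gives the KKT block system:
  [ Q   A^T ] [ x     ]   [-c ]
  [ A    0  ] [ lambda ] = [ b ]

Solving the linear system:
  x*      = (2.6818, -1.3182, -1)
  lambda* = (-3.1162, 1.8333)
  f(x*)   = 25.3864

x* = (2.6818, -1.3182, -1), lambda* = (-3.1162, 1.8333)


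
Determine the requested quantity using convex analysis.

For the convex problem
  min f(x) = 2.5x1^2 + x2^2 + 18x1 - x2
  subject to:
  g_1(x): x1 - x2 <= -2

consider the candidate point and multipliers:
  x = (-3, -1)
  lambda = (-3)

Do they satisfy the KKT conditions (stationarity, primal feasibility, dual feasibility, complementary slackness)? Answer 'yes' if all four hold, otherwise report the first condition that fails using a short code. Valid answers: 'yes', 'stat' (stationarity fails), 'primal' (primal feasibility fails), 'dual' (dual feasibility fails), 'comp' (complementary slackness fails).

Gradient of f: grad f(x) = Q x + c = (3, -3)
Constraint values g_i(x) = a_i^T x - b_i:
  g_1((-3, -1)) = 0
Stationarity residual: grad f(x) + sum_i lambda_i a_i = (0, 0)
  -> stationarity OK
Primal feasibility (all g_i <= 0): OK
Dual feasibility (all lambda_i >= 0): FAILS
Complementary slackness (lambda_i * g_i(x) = 0 for all i): OK

Verdict: the first failing condition is dual_feasibility -> dual.

dual


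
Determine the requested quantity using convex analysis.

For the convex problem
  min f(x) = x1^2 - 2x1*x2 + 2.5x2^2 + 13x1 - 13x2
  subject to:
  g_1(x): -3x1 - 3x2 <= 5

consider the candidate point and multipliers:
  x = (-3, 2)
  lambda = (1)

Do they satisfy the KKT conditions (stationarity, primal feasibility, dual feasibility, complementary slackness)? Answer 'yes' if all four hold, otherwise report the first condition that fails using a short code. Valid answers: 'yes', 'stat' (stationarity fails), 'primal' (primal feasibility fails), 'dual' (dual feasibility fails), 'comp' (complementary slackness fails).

Gradient of f: grad f(x) = Q x + c = (3, 3)
Constraint values g_i(x) = a_i^T x - b_i:
  g_1((-3, 2)) = -2
Stationarity residual: grad f(x) + sum_i lambda_i a_i = (0, 0)
  -> stationarity OK
Primal feasibility (all g_i <= 0): OK
Dual feasibility (all lambda_i >= 0): OK
Complementary slackness (lambda_i * g_i(x) = 0 for all i): FAILS

Verdict: the first failing condition is complementary_slackness -> comp.

comp


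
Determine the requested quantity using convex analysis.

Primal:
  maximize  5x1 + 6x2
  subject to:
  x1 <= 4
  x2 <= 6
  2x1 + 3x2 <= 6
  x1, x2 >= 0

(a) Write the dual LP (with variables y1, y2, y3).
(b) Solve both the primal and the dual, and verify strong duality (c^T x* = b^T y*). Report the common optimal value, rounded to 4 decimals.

The standard primal-dual pair for 'max c^T x s.t. A x <= b, x >= 0' is:
  Dual:  min b^T y  s.t.  A^T y >= c,  y >= 0.

So the dual LP is:
  minimize  4y1 + 6y2 + 6y3
  subject to:
    y1 + 2y3 >= 5
    y2 + 3y3 >= 6
    y1, y2, y3 >= 0

Solving the primal: x* = (3, 0).
  primal value c^T x* = 15.
Solving the dual: y* = (0, 0, 2.5).
  dual value b^T y* = 15.
Strong duality: c^T x* = b^T y*. Confirmed.

15


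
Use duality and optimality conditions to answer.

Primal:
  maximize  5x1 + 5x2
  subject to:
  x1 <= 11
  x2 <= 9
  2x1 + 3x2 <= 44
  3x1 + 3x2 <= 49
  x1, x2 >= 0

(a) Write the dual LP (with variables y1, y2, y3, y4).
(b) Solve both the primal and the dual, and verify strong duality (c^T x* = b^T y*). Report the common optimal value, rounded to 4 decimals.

The standard primal-dual pair for 'max c^T x s.t. A x <= b, x >= 0' is:
  Dual:  min b^T y  s.t.  A^T y >= c,  y >= 0.

So the dual LP is:
  minimize  11y1 + 9y2 + 44y3 + 49y4
  subject to:
    y1 + 2y3 + 3y4 >= 5
    y2 + 3y3 + 3y4 >= 5
    y1, y2, y3, y4 >= 0

Solving the primal: x* = (11, 5.3333).
  primal value c^T x* = 81.6667.
Solving the dual: y* = (0, 0, 0, 1.6667).
  dual value b^T y* = 81.6667.
Strong duality: c^T x* = b^T y*. Confirmed.

81.6667


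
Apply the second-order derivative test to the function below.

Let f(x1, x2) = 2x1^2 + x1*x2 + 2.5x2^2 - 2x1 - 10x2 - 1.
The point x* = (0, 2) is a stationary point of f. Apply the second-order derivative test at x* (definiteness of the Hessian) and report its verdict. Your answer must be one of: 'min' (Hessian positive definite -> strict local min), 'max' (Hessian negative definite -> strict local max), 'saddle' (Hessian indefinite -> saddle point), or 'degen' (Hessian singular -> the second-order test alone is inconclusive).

Compute the Hessian H = grad^2 f:
  H = [[4, 1], [1, 5]]
Verify stationarity: grad f(x*) = H x* + g = (0, 0).
Eigenvalues of H: 3.382, 5.618.
Both eigenvalues > 0, so H is positive definite -> x* is a strict local min.

min


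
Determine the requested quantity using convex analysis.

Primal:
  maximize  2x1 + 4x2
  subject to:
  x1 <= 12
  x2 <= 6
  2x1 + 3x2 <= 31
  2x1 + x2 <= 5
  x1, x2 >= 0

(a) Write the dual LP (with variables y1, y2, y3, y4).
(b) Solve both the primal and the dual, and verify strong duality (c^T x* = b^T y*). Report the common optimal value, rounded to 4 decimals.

The standard primal-dual pair for 'max c^T x s.t. A x <= b, x >= 0' is:
  Dual:  min b^T y  s.t.  A^T y >= c,  y >= 0.

So the dual LP is:
  minimize  12y1 + 6y2 + 31y3 + 5y4
  subject to:
    y1 + 2y3 + 2y4 >= 2
    y2 + 3y3 + y4 >= 4
    y1, y2, y3, y4 >= 0

Solving the primal: x* = (0, 5).
  primal value c^T x* = 20.
Solving the dual: y* = (0, 0, 0, 4).
  dual value b^T y* = 20.
Strong duality: c^T x* = b^T y*. Confirmed.

20


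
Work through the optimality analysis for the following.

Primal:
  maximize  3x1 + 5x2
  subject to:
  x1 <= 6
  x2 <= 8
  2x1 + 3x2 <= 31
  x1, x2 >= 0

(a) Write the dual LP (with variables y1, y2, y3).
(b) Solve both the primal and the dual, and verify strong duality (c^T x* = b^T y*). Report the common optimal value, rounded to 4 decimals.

The standard primal-dual pair for 'max c^T x s.t. A x <= b, x >= 0' is:
  Dual:  min b^T y  s.t.  A^T y >= c,  y >= 0.

So the dual LP is:
  minimize  6y1 + 8y2 + 31y3
  subject to:
    y1 + 2y3 >= 3
    y2 + 3y3 >= 5
    y1, y2, y3 >= 0

Solving the primal: x* = (3.5, 8).
  primal value c^T x* = 50.5.
Solving the dual: y* = (0, 0.5, 1.5).
  dual value b^T y* = 50.5.
Strong duality: c^T x* = b^T y*. Confirmed.

50.5


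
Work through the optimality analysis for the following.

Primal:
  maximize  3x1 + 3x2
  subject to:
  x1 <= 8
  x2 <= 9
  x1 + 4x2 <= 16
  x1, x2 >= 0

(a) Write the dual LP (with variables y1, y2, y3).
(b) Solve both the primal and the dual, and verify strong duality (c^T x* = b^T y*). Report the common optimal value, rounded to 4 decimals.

The standard primal-dual pair for 'max c^T x s.t. A x <= b, x >= 0' is:
  Dual:  min b^T y  s.t.  A^T y >= c,  y >= 0.

So the dual LP is:
  minimize  8y1 + 9y2 + 16y3
  subject to:
    y1 + y3 >= 3
    y2 + 4y3 >= 3
    y1, y2, y3 >= 0

Solving the primal: x* = (8, 2).
  primal value c^T x* = 30.
Solving the dual: y* = (2.25, 0, 0.75).
  dual value b^T y* = 30.
Strong duality: c^T x* = b^T y*. Confirmed.

30


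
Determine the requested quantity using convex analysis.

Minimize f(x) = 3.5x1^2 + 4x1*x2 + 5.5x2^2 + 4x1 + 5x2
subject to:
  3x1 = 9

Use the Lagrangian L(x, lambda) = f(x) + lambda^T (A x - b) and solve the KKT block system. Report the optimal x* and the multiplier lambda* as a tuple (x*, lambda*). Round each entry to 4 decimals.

Form the Lagrangian:
  L(x, lambda) = (1/2) x^T Q x + c^T x + lambda^T (A x - b)
Stationarity (grad_x L = 0): Q x + c + A^T lambda = 0.
Primal feasibility: A x = b.

This gives the KKT block system:
  [ Q   A^T ] [ x     ]   [-c ]
  [ A    0  ] [ lambda ] = [ b ]

Solving the linear system:
  x*      = (3, -1.5455)
  lambda* = (-6.2727)
  f(x*)   = 30.3636

x* = (3, -1.5455), lambda* = (-6.2727)


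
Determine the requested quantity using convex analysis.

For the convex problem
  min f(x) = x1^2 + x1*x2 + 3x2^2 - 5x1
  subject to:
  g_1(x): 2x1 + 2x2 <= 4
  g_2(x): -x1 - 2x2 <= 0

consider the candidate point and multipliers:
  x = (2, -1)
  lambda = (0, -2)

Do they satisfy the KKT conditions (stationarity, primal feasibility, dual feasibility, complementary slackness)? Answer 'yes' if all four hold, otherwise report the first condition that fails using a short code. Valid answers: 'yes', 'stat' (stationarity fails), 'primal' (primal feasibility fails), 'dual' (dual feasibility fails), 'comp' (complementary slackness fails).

Gradient of f: grad f(x) = Q x + c = (-2, -4)
Constraint values g_i(x) = a_i^T x - b_i:
  g_1((2, -1)) = -2
  g_2((2, -1)) = 0
Stationarity residual: grad f(x) + sum_i lambda_i a_i = (0, 0)
  -> stationarity OK
Primal feasibility (all g_i <= 0): OK
Dual feasibility (all lambda_i >= 0): FAILS
Complementary slackness (lambda_i * g_i(x) = 0 for all i): OK

Verdict: the first failing condition is dual_feasibility -> dual.

dual


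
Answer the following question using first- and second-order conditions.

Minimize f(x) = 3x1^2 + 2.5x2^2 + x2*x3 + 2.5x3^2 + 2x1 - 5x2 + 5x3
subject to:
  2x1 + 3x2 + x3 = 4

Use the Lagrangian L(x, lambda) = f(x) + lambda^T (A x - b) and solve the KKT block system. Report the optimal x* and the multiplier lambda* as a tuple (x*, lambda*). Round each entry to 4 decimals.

Form the Lagrangian:
  L(x, lambda) = (1/2) x^T Q x + c^T x + lambda^T (A x - b)
Stationarity (grad_x L = 0): Q x + c + A^T lambda = 0.
Primal feasibility: A x = b.

This gives the KKT block system:
  [ Q   A^T ] [ x     ]   [-c ]
  [ A    0  ] [ lambda ] = [ b ]

Solving the linear system:
  x*      = (-0.0444, 1.7556, -1.1778)
  lambda* = (-0.8667)
  f(x*)   = -5.6444

x* = (-0.0444, 1.7556, -1.1778), lambda* = (-0.8667)


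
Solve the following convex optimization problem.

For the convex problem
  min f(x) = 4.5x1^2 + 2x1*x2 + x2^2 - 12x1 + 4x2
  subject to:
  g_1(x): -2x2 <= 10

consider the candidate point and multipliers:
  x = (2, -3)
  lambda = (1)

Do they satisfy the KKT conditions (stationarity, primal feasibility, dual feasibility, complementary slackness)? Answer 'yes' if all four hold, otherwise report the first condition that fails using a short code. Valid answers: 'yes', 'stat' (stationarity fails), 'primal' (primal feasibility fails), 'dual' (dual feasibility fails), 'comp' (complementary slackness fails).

Gradient of f: grad f(x) = Q x + c = (0, 2)
Constraint values g_i(x) = a_i^T x - b_i:
  g_1((2, -3)) = -4
Stationarity residual: grad f(x) + sum_i lambda_i a_i = (0, 0)
  -> stationarity OK
Primal feasibility (all g_i <= 0): OK
Dual feasibility (all lambda_i >= 0): OK
Complementary slackness (lambda_i * g_i(x) = 0 for all i): FAILS

Verdict: the first failing condition is complementary_slackness -> comp.

comp


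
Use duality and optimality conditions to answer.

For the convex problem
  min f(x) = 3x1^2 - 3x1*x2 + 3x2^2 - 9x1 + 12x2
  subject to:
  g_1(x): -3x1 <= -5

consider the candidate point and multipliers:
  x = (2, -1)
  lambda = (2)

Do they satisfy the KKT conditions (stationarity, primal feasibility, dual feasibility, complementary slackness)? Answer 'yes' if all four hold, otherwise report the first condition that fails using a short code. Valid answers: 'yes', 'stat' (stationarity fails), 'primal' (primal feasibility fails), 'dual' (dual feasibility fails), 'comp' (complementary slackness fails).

Gradient of f: grad f(x) = Q x + c = (6, 0)
Constraint values g_i(x) = a_i^T x - b_i:
  g_1((2, -1)) = -1
Stationarity residual: grad f(x) + sum_i lambda_i a_i = (0, 0)
  -> stationarity OK
Primal feasibility (all g_i <= 0): OK
Dual feasibility (all lambda_i >= 0): OK
Complementary slackness (lambda_i * g_i(x) = 0 for all i): FAILS

Verdict: the first failing condition is complementary_slackness -> comp.

comp


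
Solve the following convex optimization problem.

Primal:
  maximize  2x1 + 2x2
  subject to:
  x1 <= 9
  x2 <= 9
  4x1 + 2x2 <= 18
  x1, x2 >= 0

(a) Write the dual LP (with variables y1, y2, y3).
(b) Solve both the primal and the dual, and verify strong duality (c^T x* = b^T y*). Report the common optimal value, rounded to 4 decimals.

The standard primal-dual pair for 'max c^T x s.t. A x <= b, x >= 0' is:
  Dual:  min b^T y  s.t.  A^T y >= c,  y >= 0.

So the dual LP is:
  minimize  9y1 + 9y2 + 18y3
  subject to:
    y1 + 4y3 >= 2
    y2 + 2y3 >= 2
    y1, y2, y3 >= 0

Solving the primal: x* = (0, 9).
  primal value c^T x* = 18.
Solving the dual: y* = (0, 1, 0.5).
  dual value b^T y* = 18.
Strong duality: c^T x* = b^T y*. Confirmed.

18


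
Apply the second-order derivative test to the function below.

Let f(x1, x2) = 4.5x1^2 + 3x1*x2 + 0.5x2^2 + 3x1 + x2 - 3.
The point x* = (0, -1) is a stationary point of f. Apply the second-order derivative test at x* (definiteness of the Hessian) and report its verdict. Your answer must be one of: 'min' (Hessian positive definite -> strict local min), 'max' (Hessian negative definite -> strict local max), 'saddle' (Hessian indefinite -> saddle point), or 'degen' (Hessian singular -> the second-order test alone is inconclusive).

Compute the Hessian H = grad^2 f:
  H = [[9, 3], [3, 1]]
Verify stationarity: grad f(x*) = H x* + g = (0, 0).
Eigenvalues of H: 0, 10.
H has a zero eigenvalue (singular; positive semidefinite but not definite), so H is neither positive definite, negative definite, nor indefinite. The second-order test alone is inconclusive -> degen.
(Indeed, f is constant along the null direction of H through x*, so x* is not a strict local extremum.)

degen
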